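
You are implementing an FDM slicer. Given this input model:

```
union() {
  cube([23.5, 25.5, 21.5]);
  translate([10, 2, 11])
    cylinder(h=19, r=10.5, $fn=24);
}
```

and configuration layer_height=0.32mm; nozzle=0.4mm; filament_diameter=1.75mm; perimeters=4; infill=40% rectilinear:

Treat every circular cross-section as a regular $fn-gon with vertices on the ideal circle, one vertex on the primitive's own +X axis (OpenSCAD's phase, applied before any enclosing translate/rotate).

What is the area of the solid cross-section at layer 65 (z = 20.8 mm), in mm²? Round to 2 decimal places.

730.62 mm²

At z = 20.8 mm: the cube is present — its section is the full 23.5×25.5 rectangle (area 599.25 mm²); the r=10.5 cylinder at (10, 2) contributes a regular 24-gon of circumradius 10.5 (area = (24/2)·10.500²·sin(360°/24) = 342.42 mm²); Merging all regions: the regions partially overlap — summed areas 941.67 mm² minus the doubly-counted overlap 211.05 mm² gives 730.62 mm² — area = 730.62 mm². Overall, the cross-section is a single solid region. Net area = 730.62 mm².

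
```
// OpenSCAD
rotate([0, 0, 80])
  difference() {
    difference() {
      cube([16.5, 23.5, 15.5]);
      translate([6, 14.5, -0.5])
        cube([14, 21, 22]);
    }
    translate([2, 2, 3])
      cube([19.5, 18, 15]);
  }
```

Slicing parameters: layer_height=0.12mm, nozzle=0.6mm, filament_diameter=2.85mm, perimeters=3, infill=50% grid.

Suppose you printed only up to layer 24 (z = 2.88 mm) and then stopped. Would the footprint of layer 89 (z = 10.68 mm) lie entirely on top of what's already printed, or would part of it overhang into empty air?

Compare the two slices. At z = 2.88: the 16.5×23.5 cube contributes its full rectangle (area 387.75 mm²); the cube at (6, 14.5) is present — its section is the full 14×21 rectangle (area 294.00 mm²); Subtracting the remaining from the first: starting from the 16.5×23.5 cube (387.75 mm²), the 14×21 cube at (6, 14.5) partially overlaps it — only the 94.50 mm² overlap (of its 294.00 mm²) is removed, clipping the outline — area = 293.25 mm²; the cube at (2, 2) is absent (z outside [3, 18]); After the difference (first − rest): none of the subtracted shapes is present at this height, so the result so far is unchanged — area = 293.25 mm²; (whole slice rotated 80° about Z — lengths, areas and connectivity unchanged). At z = 10.68: the 16.5×23.5 cube contributes its full rectangle (area 387.75 mm²); the 14×21 cube at (6, 14.5) contributes its full rectangle (area 294.00 mm²); Taking the first minus the rest: starting from the 16.5×23.5 cube (387.75 mm²), the 14×21 cube at (6, 14.5) partially overlaps it — only the 94.50 mm² overlap (of its 294.00 mm²) is removed, clipping the outline — area = 293.25 mm²; the 19.5×18 cube at (2, 2) contributes its full rectangle (area 351.00 mm²); Subtracting the remaining from the first: starting from the result so far (293.25 mm²), the 19.5×18 cube at (2, 2) partially overlaps it — only the 203.25 mm² overlap (of its 351.00 mm²) is removed, clipping the outline — area = 90.00 mm²; (rotated 80° about Z; rotation is an isometry so areas/perimeters/island counts are preserved). Checking containment: the cross-section at z = 10.68 is a subset of the cross-section at z = 2.88.

entirely on top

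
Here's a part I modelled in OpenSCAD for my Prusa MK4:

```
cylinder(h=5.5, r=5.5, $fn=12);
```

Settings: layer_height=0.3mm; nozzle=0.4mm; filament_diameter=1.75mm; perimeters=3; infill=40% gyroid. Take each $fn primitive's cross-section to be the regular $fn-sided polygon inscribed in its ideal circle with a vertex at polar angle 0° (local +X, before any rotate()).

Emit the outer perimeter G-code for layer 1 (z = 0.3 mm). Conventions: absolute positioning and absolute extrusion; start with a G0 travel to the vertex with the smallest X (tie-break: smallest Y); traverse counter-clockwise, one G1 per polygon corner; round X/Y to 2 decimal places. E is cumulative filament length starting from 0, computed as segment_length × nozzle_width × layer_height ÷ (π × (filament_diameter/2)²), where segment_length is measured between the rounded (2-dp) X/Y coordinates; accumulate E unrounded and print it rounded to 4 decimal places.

At z = 0.3 mm: the cylinder: section is a regular 12-gon, circumradius r=5.5. The outline is a single polygon with 12 vertices. Extrusion per mm of travel: 0.4 × 0.3 / (π × 0.875²) = 0.049890. Accumulating E over each segment gives final E = 1.7039.

G0 X-5.50 Y0.00 Z0.30
G1 X-4.76 Y-2.75 E0.1421
G1 X-2.75 Y-4.76 E0.2839
G1 X0.00 Y-5.50 E0.4260
G1 X2.75 Y-4.76 E0.5681
G1 X4.76 Y-2.75 E0.7099
G1 X5.50 Y0.00 E0.8519
G1 X4.76 Y2.75 E0.9940
G1 X2.75 Y4.76 E1.1358
G1 X0.00 Y5.50 E1.2779
G1 X-2.75 Y4.76 E1.4200
G1 X-4.76 Y2.75 E1.5618
G1 X-5.50 Y0.00 E1.7039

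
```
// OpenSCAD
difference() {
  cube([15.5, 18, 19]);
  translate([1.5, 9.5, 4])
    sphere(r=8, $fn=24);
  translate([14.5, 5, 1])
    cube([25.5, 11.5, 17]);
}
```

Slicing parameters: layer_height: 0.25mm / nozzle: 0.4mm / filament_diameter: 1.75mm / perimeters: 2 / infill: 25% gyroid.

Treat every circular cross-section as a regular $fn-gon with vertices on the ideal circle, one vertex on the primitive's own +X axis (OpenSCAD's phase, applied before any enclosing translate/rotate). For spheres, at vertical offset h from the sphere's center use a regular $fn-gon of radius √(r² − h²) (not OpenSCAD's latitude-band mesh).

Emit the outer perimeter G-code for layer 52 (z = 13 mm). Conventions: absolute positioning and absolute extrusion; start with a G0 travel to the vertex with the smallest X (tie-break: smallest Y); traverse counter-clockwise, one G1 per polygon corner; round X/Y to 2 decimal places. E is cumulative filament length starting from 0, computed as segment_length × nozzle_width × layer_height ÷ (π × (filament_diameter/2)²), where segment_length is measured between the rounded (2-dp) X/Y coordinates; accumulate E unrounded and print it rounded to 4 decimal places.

At z = 13 mm: the cube (footprint 15.5×18) is included at this height; the sphere at (1.5, 9.5) is not intersected at this z (|z−center|=9.000 > r=8); the cube at (14.5, 5) is present — its section is the full 25.5×11.5 rectangle; Subtracting the remaining from the first: starting from the 15.5×18 cube, the 25.5×11.5 cube at (14.5, 5) partially overlaps it — only the 11.50 mm² overlap (of its 293.25 mm²) is removed, clipping the outline — 1 connected region. The outline is a single polygon with 8 vertices. Extrusion per mm of travel: 0.4 × 0.25 / (π × 0.875²) = 0.041575. Accumulating E over each segment gives final E = 2.8687.

G0 X0.00 Y0.00 Z13.00
G1 X15.50 Y0.00 E0.6444
G1 X15.50 Y5.00 E0.8523
G1 X14.50 Y5.00 E0.8939
G1 X14.50 Y16.50 E1.3720
G1 X15.50 Y16.50 E1.4136
G1 X15.50 Y18.00 E1.4759
G1 X0.00 Y18.00 E2.1203
G1 X0.00 Y0.00 E2.8687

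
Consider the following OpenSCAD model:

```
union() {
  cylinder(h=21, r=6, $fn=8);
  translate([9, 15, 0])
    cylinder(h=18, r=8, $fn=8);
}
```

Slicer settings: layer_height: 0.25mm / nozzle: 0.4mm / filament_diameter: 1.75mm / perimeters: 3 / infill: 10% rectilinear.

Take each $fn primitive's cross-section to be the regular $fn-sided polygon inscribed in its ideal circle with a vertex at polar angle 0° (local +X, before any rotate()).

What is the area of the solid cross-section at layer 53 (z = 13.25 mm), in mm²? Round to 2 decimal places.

At z = 13.25 mm: the r=6 cylinder contributes a regular 8-gon of circumradius 6 (area = (8/2)·6.000²·sin(360°/8) = 101.82 mm²); the r=8 cylinder at (9, 15) contributes a regular 8-gon of circumradius 8 (area = (8/2)·8.000²·sin(360°/8) = 181.02 mm²); Combining (union): the 2 present regions are separate (no shared area or edge), so areas and boundary lengths simply add and each stays a separate island — area = 282.84 mm². Overall, the cross-section has 2 separate islands. Net area = 282.84 mm².

282.84 mm²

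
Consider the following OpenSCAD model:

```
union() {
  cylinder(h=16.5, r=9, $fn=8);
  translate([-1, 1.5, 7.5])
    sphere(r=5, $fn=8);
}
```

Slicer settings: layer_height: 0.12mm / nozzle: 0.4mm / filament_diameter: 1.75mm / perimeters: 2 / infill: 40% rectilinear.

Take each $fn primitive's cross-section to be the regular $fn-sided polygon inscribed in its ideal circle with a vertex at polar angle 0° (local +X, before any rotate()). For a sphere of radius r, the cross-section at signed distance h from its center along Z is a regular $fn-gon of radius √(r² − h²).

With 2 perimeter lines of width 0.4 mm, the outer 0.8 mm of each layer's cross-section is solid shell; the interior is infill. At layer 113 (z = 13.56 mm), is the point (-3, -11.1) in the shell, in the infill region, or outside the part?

outside

At z = 13.56 mm: the r=9 cylinder gives a regular 8-gon of circumradius 9 (constant along its height); the sphere at (-1, 1.5) is absent (|z−center|=6.060 > r=5); Taking the union: only the r=9 cylinder is present, so the union is just that shape — 1 connected region. Overall, the cross-section is a single solid region. The nearest boundary edge runs (-6.36, -6.36)→(-0.00, -9.00); distance from the point to it = 3.09 mm. The point is not inside any of the regions above, so it lies outside the cross-section (3.09 mm from the nearest boundary).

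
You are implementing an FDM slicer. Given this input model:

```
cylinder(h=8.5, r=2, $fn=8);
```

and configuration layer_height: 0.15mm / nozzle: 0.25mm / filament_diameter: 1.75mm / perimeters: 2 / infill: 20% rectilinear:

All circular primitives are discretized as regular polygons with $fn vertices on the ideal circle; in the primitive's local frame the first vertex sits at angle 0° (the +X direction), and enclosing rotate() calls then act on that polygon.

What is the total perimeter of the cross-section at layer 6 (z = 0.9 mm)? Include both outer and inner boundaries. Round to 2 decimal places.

12.25 mm

At z = 0.9 mm: the r=2 cylinder contributes a regular 8-gon of circumradius 2 (perimeter = 2·8·2.000·sin(180°/8) = 12.25 mm). Overall, the cross-section is a single solid region. Total boundary length (outer) = 12.25 mm.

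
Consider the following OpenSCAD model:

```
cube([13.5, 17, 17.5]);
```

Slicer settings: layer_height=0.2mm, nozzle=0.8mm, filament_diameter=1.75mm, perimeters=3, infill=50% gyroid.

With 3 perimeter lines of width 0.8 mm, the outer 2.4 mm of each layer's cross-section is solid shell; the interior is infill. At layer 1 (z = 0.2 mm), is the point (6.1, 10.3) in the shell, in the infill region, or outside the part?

infill

At z = 0.2 mm: the 13.5×17 cube contributes its full rectangle. Overall, the cross-section is a single solid region. The nearest boundary edge runs (0.00, 17.00)→(0.00, 0.00); distance from the point to it = 6.10 mm. The point is inside the cross-section and 6.10 mm from the nearest boundary — more than the 2.4 mm shell width (3 × 0.8), so it's in the infill interior.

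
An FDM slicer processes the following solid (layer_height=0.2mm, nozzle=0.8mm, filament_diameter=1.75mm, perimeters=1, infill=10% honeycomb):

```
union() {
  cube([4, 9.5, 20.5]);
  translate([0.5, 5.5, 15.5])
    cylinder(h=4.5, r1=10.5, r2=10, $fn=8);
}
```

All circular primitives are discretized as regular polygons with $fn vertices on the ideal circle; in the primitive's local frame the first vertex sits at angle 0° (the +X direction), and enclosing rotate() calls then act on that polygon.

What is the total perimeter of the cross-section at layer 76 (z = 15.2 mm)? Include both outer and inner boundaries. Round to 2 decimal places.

At z = 15.2 mm: the cube (footprint 4×9.5) is included at this height (perimeter 27.00 mm); the cone at (0.5, 5.5) is not intersected at this z (z outside [15.5, 20]); Merging all regions: only the 4×9.5 cube is present, so the union is just that shape — boundary = 27.00 mm. Overall, the cross-section is a single solid region. Total boundary length (outer) = 27.00 mm.

27.00 mm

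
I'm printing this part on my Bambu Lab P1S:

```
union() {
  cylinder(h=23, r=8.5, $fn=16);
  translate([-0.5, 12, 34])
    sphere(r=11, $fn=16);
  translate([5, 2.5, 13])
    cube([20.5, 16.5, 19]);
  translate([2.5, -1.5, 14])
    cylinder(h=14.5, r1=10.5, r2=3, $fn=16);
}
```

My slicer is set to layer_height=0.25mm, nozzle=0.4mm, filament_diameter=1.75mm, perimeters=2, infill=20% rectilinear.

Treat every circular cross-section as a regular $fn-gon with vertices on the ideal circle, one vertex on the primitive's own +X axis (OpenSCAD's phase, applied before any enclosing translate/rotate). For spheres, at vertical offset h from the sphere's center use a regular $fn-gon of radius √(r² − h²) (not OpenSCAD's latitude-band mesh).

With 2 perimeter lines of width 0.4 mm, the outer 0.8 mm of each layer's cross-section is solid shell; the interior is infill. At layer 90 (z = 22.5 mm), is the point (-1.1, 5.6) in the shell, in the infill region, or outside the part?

At z = 22.5 mm: the r=8.5 cylinder gives a regular 16-gon of circumradius 8.5 (constant along its height); the sphere at (-0.5, 12) is absent (|z−center|=11.500 > r=11); the cube at (5, 2.5) (footprint 20.5×16.5) is included at this height; the cone at (2.5, -1.5) (r1=10.5→r2=3) has section circumradius 6.103 here — a regular 16-gon; Merging all regions: the regions partially overlap (shared area 118.63 mm²), so overlapping operands fuse into one piece — 1 connected region. Overall, the cross-section is a single solid region. The nearest boundary edge runs (-3.25, 7.85)→(0.00, 8.50); distance from the point to it = 2.63 mm. The point is inside the cross-section and 2.63 mm from the nearest boundary — more than the 0.8 mm shell width (2 × 0.4), so it's in the infill interior.

infill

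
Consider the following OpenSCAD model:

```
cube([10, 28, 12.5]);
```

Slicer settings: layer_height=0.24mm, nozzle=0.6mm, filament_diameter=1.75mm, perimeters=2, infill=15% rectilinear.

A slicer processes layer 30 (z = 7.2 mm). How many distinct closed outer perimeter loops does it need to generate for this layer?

At z = 7.2 mm: the 10×28 cube contributes its full rectangle. The result has 1 disconnected region.

1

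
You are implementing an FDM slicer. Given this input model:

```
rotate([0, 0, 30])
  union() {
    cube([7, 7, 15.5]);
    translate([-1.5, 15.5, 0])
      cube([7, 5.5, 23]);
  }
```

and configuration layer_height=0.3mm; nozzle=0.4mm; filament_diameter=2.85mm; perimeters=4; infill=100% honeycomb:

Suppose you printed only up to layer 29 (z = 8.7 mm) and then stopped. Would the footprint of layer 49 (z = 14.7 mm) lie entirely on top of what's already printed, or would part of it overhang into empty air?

entirely on top

Compare the two slices. At z = 8.7: the cube is present — its section is the full 7×7 rectangle (area 49.00 mm²); the cube at (-1.5, 15.5) is present — its section is the full 7×5.5 rectangle (area 38.50 mm²); Combining (union): the 2 present regions are separate (no shared area or edge), so areas and boundary lengths simply add and each stays a separate island — area = 87.50 mm²; (whole slice rotated 30° about Z — lengths, areas and connectivity unchanged). At z = 14.7: the cube is present — its section is the full 7×7 rectangle (area 49.00 mm²); the cube at (-1.5, 15.5) (footprint 7×5.5) is included at this height (area 38.50 mm²); Taking the union: the 2 present regions are separate (no shared area or edge), so areas and boundary lengths simply add and each stays a separate island — area = 87.50 mm²; (whole slice rotated 30° about Z — lengths, areas and connectivity unchanged). Checking containment: the cross-section at z = 14.7 is a subset of the cross-section at z = 8.7.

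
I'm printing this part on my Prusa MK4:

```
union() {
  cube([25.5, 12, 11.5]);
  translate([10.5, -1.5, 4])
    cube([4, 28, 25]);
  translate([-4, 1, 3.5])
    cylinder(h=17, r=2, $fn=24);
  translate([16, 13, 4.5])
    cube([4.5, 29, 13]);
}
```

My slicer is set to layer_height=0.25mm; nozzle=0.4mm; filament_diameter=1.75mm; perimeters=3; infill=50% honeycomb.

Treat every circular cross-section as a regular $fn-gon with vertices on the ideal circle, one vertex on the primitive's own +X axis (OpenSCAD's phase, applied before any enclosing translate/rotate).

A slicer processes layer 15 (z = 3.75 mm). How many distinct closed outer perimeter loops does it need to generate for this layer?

2

At z = 3.75 mm: the cube (footprint 25.5×12) is included at this height; the cube at (10.5, -1.5) is absent (z outside [4, 29]); the cylinder at (-4, 1): section is a regular 24-gon, circumradius r=2; the cube at (16, 13) does not reach this height (z outside [4.5, 17.5]); Combining (union): the 2 present regions are separate (no shared area or edge), so areas and boundary lengths simply add and each stays a separate island — 2 connected regions. The result has 2 disconnected regions.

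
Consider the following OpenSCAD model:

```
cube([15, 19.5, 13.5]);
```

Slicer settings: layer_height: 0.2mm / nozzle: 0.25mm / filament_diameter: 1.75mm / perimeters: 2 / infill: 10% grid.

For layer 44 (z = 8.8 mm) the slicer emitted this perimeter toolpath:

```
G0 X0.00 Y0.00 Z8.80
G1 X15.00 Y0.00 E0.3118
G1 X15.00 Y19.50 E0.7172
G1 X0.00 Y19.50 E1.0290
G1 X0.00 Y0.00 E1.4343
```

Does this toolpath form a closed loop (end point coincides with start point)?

Start point (G0): (0.00, 0.00). End point (last G1): the path returns to the start — closed.

yes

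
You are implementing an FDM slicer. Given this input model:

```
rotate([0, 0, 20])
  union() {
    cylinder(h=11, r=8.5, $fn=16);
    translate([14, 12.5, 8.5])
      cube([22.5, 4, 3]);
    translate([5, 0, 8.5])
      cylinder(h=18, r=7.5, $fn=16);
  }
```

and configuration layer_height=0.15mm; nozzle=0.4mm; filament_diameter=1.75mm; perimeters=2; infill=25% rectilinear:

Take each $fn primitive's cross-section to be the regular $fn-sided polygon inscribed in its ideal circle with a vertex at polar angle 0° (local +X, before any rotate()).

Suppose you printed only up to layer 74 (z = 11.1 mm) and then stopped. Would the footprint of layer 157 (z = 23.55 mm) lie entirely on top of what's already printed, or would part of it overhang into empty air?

Compare the two slices. At z = 11.1: the cylinder is absent (z outside [0, 11]); the cube at (14, 12.5) is present — its section is the full 22.5×4 rectangle (area 90.00 mm²); the cylinder at (5, 0): section is a regular 16-gon, circumradius r=7.5 (area = (16/2)·7.500²·sin(360°/16) = 172.21 mm²); Merging all regions: the 2 present regions are separate (no shared area or edge), so areas and boundary lengths simply add and each stays a separate island — area = 262.21 mm²; (rotated 20° about Z; rotation is an isometry so areas/perimeters/island counts are preserved). At z = 23.55: the cylinder is not intersected at this z (z outside [0, 11]); the cube at (14, 12.5) is absent (z outside [8.5, 11.5]); the r=7.5 cylinder at (5, 0) gives a regular 16-gon of circumradius 7.5 (constant along its height) (area = (16/2)·7.500²·sin(360°/16) = 172.21 mm²); Merging all regions: only the r=7.5 cylinder at (5, 0) is present, so the union is just that shape — area = 172.21 mm²; (whole slice rotated 20° about Z — lengths, areas and connectivity unchanged). Checking containment: the cross-section at z = 23.55 is a subset of the cross-section at z = 11.1.

entirely on top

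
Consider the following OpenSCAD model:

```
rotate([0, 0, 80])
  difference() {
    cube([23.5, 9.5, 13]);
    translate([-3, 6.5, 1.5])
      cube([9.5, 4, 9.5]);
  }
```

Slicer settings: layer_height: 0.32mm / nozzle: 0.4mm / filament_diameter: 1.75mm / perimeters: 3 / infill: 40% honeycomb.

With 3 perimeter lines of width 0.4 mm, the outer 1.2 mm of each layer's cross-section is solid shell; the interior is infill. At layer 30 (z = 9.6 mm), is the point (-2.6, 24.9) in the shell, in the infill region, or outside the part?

outside

At z = 9.6 mm: the cube (footprint 23.5×9.5) is included at this height; the 9.5×4 cube at (-3, 6.5) contributes its full rectangle; Taking the first minus the rest: starting from the 23.5×9.5 cube, the 9.5×4 cube at (-3, 6.5) partially overlaps it — only the 19.50 mm² overlap (of its 38.00 mm²) is removed, clipping the outline — 1 connected region; (whole slice rotated 80° about Z — lengths, areas and connectivity unchanged). Overall, the cross-section is a single solid region. Undo the 80° rotation: the query point maps to (24.070, 6.884) in the un-rotated model frame. The nearest boundary edge runs (23.50, 9.50)→(23.50, 0.00); distance from the point to it = 0.57 mm. The point is not inside any of the regions above, so it lies outside the cross-section (0.57 mm from the nearest boundary).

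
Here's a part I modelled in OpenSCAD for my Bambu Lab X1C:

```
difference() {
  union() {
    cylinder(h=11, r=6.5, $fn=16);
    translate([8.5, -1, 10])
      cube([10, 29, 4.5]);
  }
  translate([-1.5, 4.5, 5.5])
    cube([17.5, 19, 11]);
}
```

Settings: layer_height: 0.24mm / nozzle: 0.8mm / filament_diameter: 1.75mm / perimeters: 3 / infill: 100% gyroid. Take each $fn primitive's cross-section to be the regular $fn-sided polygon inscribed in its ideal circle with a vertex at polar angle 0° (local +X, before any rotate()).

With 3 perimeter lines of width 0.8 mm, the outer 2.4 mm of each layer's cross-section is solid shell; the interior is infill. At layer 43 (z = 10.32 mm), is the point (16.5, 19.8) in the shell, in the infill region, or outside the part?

shell

At z = 10.32 mm: the cylinder: section is a regular 16-gon, circumradius r=6.5; the cube at (8.5, -1) (footprint 10×29) is included at this height; Taking the union: the 2 present regions are separate (no shared area or edge), so areas and boundary lengths simply add and each stays a separate island — 2 connected regions; the cube at (-1.5, 4.5) is present — its section is the full 17.5×19 rectangle; After the difference (first − rest): starting from that combined region, the 17.5×19 cube at (-1.5, 4.5) partially overlaps it — only the 151.33 mm² overlap (of its 332.50 mm²) is removed, clipping the outline — 2 connected regions. Overall, the cross-section has 2 separate islands. The nearest boundary edge runs (16.00, 4.50)→(16.00, 23.50); distance from the point to it = 0.50 mm. (Shell/infill is judged within the island containing the point — the largest one.) The point is inside the cross-section, 0.50 mm from the nearest boundary — within the 2.4 mm shell band (3 × 0.8).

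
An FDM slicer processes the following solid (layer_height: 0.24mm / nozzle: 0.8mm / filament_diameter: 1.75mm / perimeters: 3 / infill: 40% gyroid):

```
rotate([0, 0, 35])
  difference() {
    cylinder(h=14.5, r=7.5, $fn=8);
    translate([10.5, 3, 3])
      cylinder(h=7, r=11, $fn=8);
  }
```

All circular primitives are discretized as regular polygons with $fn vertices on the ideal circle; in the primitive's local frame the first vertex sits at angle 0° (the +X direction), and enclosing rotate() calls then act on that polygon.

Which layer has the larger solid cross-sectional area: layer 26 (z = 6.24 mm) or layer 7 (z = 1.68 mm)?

layer 7 (z = 1.68 mm)

Layer 26 (z = 6.24): the r=7.5 cylinder gives a regular 8-gon of circumradius 7.5 (constant along its height) (area = (8/2)·7.500²·sin(360°/8) = 159.10 mm²); the r=11 cylinder at (10.5, 3) gives a regular 8-gon of circumradius 11 (constant along its height) (area = (8/2)·11.000²·sin(360°/8) = 342.24 mm²); Subtracting the remaining from the first: starting from the r=7.5 cylinder (159.10 mm²), the r=11 cylinder at (10.5, 3) partially overlaps it — only the 61.89 mm² overlap (of its 342.24 mm²) is removed, clipping the outline — area = 97.21 mm²; (whole slice rotated 35° about Z — lengths, areas and connectivity unchanged). So its area = 97.21 mm². Layer 7 (z = 1.68): the r=7.5 cylinder gives a regular 8-gon of circumradius 7.5 (constant along its height) (area = (8/2)·7.500²·sin(360°/8) = 159.10 mm²); the cylinder at (10.5, 3) is not intersected at this z (z outside [3, 10]); After the difference (first − rest): none of the subtracted shapes is present at this height, so the r=7.5 cylinder is unchanged — area = 159.10 mm²; (rotated 35° about Z; rotation is an isometry so areas/perimeters/island counts are preserved). So its area = 159.10 mm². Layer 7 is larger (159.10 vs 97.21 mm²).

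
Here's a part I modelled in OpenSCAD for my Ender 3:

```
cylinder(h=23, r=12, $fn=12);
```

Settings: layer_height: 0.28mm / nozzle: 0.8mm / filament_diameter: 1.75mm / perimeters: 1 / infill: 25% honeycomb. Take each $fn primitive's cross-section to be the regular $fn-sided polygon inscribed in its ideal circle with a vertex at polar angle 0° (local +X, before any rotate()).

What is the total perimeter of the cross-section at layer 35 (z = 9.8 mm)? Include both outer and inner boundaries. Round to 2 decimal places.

74.54 mm

At z = 9.8 mm: the r=12 cylinder contributes a regular 12-gon of circumradius 12 (perimeter = 2·12·12.000·sin(180°/12) = 74.54 mm). Overall, the cross-section is a single solid region. Total boundary length (outer) = 74.54 mm.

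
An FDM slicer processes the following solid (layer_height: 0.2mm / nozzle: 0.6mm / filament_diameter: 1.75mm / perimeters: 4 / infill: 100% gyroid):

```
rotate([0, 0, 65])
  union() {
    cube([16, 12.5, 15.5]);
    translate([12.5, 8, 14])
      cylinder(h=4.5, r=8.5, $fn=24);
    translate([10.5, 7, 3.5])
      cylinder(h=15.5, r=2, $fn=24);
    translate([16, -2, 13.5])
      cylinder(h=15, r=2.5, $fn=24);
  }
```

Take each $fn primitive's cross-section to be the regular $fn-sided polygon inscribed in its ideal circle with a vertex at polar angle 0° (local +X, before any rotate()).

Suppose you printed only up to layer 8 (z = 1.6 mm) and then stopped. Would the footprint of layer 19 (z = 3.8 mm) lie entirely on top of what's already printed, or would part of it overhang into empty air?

entirely on top

Compare the two slices. At z = 1.6: the cube is present — its section is the full 16×12.5 rectangle (area 200.00 mm²); the cylinder at (12.5, 8) is not intersected at this z (z outside [14, 18.5]); the cylinder at (10.5, 7) is not intersected at this z (z outside [3.5, 19]); the cylinder at (16, -2) is not intersected at this z (z outside [13.5, 28.5]); Combining (union): only the 16×12.5 cube is present, so the union is just that shape — area = 200.00 mm²; (whole slice rotated 65° about Z — lengths, areas and connectivity unchanged). At z = 3.8: the 16×12.5 cube contributes its full rectangle (area 200.00 mm²); the cylinder at (12.5, 8) is not intersected at this z (z outside [14, 18.5]); the r=2 cylinder at (10.5, 7) contributes a regular 24-gon of circumradius 2 (area = (24/2)·2.000²·sin(360°/24) = 12.42 mm²); the cylinder at (16, -2) does not reach this height (z outside [13.5, 28.5]); Combining (union): the r=2 cylinder at (10.5, 7) lies entirely inside the 16×12.5 cube, so the union is just the 16×12.5 cube — area = 200.00 mm²; (whole slice rotated 65° about Z — lengths, areas and connectivity unchanged). Checking containment: the cross-section at z = 3.8 is a subset of the cross-section at z = 1.6.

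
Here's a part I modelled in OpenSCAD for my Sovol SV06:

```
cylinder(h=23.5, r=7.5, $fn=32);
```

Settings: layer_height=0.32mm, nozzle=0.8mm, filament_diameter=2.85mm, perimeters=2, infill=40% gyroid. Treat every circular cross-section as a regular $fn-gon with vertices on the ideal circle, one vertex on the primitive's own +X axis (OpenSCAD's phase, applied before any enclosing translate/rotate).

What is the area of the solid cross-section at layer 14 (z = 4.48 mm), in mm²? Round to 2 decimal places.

175.58 mm²

At z = 4.48 mm: the r=7.5 cylinder gives a regular 32-gon of circumradius 7.5 (constant along its height) (area = (32/2)·7.500²·sin(360°/32) = 175.58 mm²). Overall, the cross-section is a single solid region. Net area = 175.58 mm².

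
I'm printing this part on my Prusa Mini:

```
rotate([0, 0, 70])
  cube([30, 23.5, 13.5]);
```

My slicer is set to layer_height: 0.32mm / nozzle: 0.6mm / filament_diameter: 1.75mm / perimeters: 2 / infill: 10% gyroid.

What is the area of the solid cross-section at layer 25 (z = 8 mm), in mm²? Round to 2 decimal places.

705.00 mm²

At z = 8 mm: the 30×23.5 cube contributes its full rectangle (area 705.00 mm²); (rotated 70° about Z; rotation is an isometry so areas/perimeters/island counts are preserved). Overall, the cross-section is a single solid region. Net area = 705.00 mm².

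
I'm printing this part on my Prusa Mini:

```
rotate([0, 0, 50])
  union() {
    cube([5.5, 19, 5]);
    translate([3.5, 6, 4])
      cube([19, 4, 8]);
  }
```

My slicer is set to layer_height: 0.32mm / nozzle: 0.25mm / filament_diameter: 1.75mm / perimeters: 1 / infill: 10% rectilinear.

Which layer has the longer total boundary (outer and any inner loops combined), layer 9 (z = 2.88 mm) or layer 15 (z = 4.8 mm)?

layer 15 (z = 4.8 mm)

Layer 9 (z = 2.88): the cube (footprint 5.5×19) is included at this height (perimeter 49.00 mm); the cube at (3.5, 6) is absent (z outside [4, 12]); Combining (union): only the 5.5×19 cube is present, so the union is just that shape — boundary = 49.00 mm; (rotated 50° about Z; rotation is an isometry so areas/perimeters/island counts are preserved). So its perimeter = 49.00 mm. Layer 15 (z = 4.8): the 5.5×19 cube contributes its full rectangle (perimeter 49.00 mm); the cube at (3.5, 6) (footprint 19×4) is included at this height (perimeter 46.00 mm); Merging all regions: the regions partially overlap (shared area 8.00 mm²), so the edge portions inside another operand are dropped and the merged outline is re-measured after clipping — boundary = 83.00 mm; (whole slice rotated 50° about Z — lengths, areas and connectivity unchanged). So its perimeter = 83.00 mm. Layer 15 is larger (83.00 vs 49.00 mm).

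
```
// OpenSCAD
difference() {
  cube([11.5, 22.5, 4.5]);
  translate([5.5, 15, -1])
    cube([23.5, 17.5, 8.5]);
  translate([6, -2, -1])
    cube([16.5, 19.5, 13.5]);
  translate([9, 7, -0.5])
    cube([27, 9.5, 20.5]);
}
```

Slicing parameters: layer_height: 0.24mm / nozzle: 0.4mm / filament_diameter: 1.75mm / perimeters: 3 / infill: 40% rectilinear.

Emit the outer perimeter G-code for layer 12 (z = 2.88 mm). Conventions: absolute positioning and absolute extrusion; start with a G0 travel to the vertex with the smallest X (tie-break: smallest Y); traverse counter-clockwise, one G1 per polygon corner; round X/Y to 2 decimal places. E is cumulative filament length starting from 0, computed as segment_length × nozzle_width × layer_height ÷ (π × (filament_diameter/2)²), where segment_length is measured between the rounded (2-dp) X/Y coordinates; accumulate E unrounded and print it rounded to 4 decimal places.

At z = 2.88 mm: the cube is present — its section is the full 11.5×22.5 rectangle; the 23.5×17.5 cube at (5.5, 15) contributes its full rectangle; the cube at (6, -2) is present — its section is the full 16.5×19.5 rectangle; the 27×9.5 cube at (9, 7) contributes its full rectangle; After the difference (first − rest): starting from the 11.5×22.5 cube, the 23.5×17.5 cube at (5.5, 15) partially overlaps it — only the 45.00 mm² overlap (of its 411.25 mm²) is removed, clipping the outline; the 16.5×19.5 cube at (6, -2) partially overlaps it — only the 82.50 mm² overlap (of its 321.75 mm²) is removed, clipping the outline; the 27×9.5 cube at (9, 7) misses the remaining region (no effect) — 1 connected region. The outline is a single polygon with 6 vertices. Extrusion per mm of travel: 0.4 × 0.24 / (π × 0.875²) = 0.039912. Accumulating E over each segment gives final E = 2.2750.

G0 X0.00 Y0.00 Z2.88
G1 X6.00 Y0.00 E0.2395
G1 X6.00 Y15.00 E0.8382
G1 X5.50 Y15.00 E0.8581
G1 X5.50 Y22.50 E1.1575
G1 X0.00 Y22.50 E1.3770
G1 X0.00 Y0.00 E2.2750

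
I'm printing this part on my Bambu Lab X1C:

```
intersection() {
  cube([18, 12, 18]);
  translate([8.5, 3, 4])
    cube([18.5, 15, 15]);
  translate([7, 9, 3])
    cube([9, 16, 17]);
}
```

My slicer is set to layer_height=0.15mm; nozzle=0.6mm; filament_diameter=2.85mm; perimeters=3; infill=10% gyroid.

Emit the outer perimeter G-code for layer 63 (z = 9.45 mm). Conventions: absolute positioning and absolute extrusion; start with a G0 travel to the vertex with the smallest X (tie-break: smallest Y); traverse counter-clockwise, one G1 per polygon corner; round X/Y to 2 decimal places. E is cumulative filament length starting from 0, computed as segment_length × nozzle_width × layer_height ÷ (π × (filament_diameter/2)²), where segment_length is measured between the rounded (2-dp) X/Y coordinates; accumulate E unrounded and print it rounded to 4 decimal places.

At z = 9.45 mm: the 18×12 cube contributes its full rectangle; the cube at (8.5, 3) (footprint 18.5×15) is included at this height; the cube at (7, 9) (footprint 9×16) is included at this height; After intersecting: the 18.5×15 cube at (8.5, 3) partially overlaps the 18×12 cube; clipping to the common part keeps 85.50 mm²; the 9×16 cube at (7, 9) partially overlaps the running intersection; clipping to the common part keeps 22.50 mm² — 1 connected region. The outline is a single polygon with 4 vertices. Extrusion per mm of travel: 0.6 × 0.15 / (π × 1.425²) = 0.014108. Accumulating E over each segment gives final E = 0.2963.

G0 X8.50 Y9.00 Z9.45
G1 X16.00 Y9.00 E0.1058
G1 X16.00 Y12.00 E0.1481
G1 X8.50 Y12.00 E0.2539
G1 X8.50 Y9.00 E0.2963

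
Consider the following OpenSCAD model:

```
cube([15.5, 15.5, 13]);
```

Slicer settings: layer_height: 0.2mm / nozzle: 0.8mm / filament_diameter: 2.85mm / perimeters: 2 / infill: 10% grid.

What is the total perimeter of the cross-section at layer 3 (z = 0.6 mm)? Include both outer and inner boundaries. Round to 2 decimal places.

62.00 mm

At z = 0.6 mm: the 15.5×15.5 cube contributes its full rectangle (perimeter 62.00 mm). Overall, the cross-section is a single solid region. Total boundary length (outer) = 62.00 mm.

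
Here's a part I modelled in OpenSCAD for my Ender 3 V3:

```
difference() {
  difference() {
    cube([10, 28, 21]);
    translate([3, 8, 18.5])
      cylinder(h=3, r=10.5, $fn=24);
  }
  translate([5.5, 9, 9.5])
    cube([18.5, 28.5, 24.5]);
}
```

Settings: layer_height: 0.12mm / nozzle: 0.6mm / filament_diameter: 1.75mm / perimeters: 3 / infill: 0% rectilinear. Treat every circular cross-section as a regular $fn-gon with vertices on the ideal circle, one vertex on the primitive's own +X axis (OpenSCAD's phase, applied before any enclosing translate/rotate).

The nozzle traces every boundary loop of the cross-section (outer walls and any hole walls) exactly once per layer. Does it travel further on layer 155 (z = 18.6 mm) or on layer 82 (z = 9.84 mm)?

layer 82 (z = 9.84 mm)

Layer 155 (z = 18.6): the cube is present — its section is the full 10×28 rectangle (perimeter 76.00 mm); the r=10.5 cylinder at (3, 8) contributes a regular 24-gon of circumradius 10.5 (perimeter = 2·24·10.500·sin(180°/24) = 65.79 mm); After the difference (first − rest): starting from the 10×28 cube, the r=10.5 cylinder at (3, 8) partially overlaps it — only the 178.00 mm² overlap (of its 342.42 mm²) is removed, clipping the outline — boundary = 43.94 mm; the cube at (5.5, 9) is present — its section is the full 18.5×28.5 rectangle (perimeter 94.00 mm); Taking the first minus the rest: starting from the result so far, the 18.5×28.5 cube at (5.5, 9) partially overlaps it — only the 48.70 mm² overlap (of its 527.25 mm²) is removed, clipping the outline — boundary = 31.86 mm. So its perimeter = 31.86 mm. Layer 82 (z = 9.84): the cube (footprint 10×28) is included at this height (perimeter 76.00 mm); the cylinder at (3, 8) does not reach this height (z outside [18.5, 21.5]); Subtracting the remaining from the first: none of the subtracted shapes is present at this height, so the 10×28 cube is unchanged — boundary = 76.00 mm; the cube at (5.5, 9) (footprint 18.5×28.5) is included at this height (perimeter 94.00 mm); After the difference (first − rest): starting from the result so far, the 18.5×28.5 cube at (5.5, 9) partially overlaps it — only the 85.50 mm² overlap (of its 527.25 mm²) is removed, clipping the outline — boundary = 76.00 mm. So its perimeter = 76.00 mm. Layer 82 is larger (76.00 vs 31.86 mm).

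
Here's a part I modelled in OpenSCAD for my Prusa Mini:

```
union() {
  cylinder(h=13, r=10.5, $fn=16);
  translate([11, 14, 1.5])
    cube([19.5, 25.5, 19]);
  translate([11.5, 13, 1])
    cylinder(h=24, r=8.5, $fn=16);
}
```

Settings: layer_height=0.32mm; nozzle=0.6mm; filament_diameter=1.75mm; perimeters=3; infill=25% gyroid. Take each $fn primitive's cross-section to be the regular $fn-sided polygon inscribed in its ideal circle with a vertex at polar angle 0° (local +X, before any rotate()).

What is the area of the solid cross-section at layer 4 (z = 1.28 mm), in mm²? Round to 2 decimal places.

At z = 1.28 mm: the cylinder: section is a regular 16-gon, circumradius r=10.5 (area = (16/2)·10.500²·sin(360°/16) = 337.53 mm²); the cube at (11, 14) does not reach this height (z outside [1.5, 20.5]); the r=8.5 cylinder at (11.5, 13) gives a regular 16-gon of circumradius 8.5 (constant along its height) (area = (16/2)·8.500²·sin(360°/16) = 221.19 mm²); Taking the union: the regions partially overlap — summed areas 558.72 mm² minus the doubly-counted overlap 6.65 mm² gives 552.07 mm² — area = 552.07 mm². Overall, the cross-section is a single solid region. Net area = 552.07 mm².

552.07 mm²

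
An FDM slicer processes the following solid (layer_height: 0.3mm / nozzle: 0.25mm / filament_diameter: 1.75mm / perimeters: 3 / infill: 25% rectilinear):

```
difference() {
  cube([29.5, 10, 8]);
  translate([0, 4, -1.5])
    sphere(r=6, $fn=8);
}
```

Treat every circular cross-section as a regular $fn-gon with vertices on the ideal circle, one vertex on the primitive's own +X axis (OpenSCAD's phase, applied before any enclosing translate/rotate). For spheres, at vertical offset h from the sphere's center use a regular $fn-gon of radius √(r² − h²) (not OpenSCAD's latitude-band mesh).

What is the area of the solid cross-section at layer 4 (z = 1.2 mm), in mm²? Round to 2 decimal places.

At z = 1.2 mm: the 29.5×10 cube contributes its full rectangle (area 295.00 mm²); the r=6 sphere at (0, 4) slices to a regular 8-gon of circumradius 5.358 (√(r²−h²) with h=2.7 from center) (area = (8/2)·5.358²·sin(360°/8) = 81.20 mm²); Subtracting the remaining from the first: starting from the 29.5×10 cube (295.00 mm²), the r=6 sphere at (0, 4) partially overlaps it — only the 38.38 mm² overlap (of its 81.20 mm²) is removed, clipping the outline — area = 256.62 mm². Overall, the cross-section is a single solid region. Net area = 256.62 mm².

256.62 mm²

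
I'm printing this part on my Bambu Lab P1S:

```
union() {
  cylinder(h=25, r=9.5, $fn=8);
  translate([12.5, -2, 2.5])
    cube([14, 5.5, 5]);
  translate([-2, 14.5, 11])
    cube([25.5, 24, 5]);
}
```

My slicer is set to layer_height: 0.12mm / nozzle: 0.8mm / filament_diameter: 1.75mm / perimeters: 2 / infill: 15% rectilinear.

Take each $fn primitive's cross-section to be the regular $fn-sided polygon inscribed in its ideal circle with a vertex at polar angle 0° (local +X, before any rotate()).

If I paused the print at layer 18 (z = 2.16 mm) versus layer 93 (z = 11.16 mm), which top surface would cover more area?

layer 93 (z = 11.16 mm)

Layer 18 (z = 2.16): the r=9.5 cylinder contributes a regular 8-gon of circumradius 9.5 (area = (8/2)·9.500²·sin(360°/8) = 255.27 mm²); the cube at (12.5, -2) is absent (z outside [2.5, 7.5]); the cube at (-2, 14.5) does not reach this height (z outside [11, 16]); Combining (union): only the r=9.5 cylinder is present, so the union is just that shape — area = 255.27 mm². So its area = 255.27 mm². Layer 93 (z = 11.16): the r=9.5 cylinder gives a regular 8-gon of circumradius 9.5 (constant along its height) (area = (8/2)·9.500²·sin(360°/8) = 255.27 mm²); the cube at (12.5, -2) is not intersected at this z (z outside [2.5, 7.5]); the 25.5×24 cube at (-2, 14.5) contributes its full rectangle (area 612.00 mm²); Merging all regions: the 2 present regions are separate (no shared area or edge), so areas and boundary lengths simply add and each stays a separate island — area = 867.27 mm². So its area = 867.27 mm². Layer 93 is larger (867.27 vs 255.27 mm²).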